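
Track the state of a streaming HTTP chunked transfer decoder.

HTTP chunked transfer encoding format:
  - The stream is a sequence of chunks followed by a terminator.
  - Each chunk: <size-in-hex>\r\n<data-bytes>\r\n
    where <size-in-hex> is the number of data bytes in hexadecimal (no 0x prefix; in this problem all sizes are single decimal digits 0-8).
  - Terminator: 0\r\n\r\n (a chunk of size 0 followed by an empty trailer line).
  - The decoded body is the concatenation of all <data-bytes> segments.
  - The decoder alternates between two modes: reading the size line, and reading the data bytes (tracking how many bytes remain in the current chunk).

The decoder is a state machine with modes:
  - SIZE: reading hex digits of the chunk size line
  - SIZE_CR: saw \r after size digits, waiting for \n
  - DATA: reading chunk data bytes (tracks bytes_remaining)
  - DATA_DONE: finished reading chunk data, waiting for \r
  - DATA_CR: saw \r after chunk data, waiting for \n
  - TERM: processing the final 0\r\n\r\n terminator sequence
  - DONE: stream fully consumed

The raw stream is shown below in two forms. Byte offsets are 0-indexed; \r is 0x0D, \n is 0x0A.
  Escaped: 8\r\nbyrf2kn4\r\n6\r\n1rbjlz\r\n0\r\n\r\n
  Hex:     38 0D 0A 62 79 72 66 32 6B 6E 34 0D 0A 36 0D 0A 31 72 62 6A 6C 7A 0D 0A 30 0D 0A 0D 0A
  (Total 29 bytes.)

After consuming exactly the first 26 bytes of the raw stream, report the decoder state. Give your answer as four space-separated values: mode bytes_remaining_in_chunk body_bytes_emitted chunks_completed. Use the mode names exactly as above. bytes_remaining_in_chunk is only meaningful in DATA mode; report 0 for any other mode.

Answer: SIZE_CR 0 14 2

Derivation:
Byte 0 = '8': mode=SIZE remaining=0 emitted=0 chunks_done=0
Byte 1 = 0x0D: mode=SIZE_CR remaining=0 emitted=0 chunks_done=0
Byte 2 = 0x0A: mode=DATA remaining=8 emitted=0 chunks_done=0
Byte 3 = 'b': mode=DATA remaining=7 emitted=1 chunks_done=0
Byte 4 = 'y': mode=DATA remaining=6 emitted=2 chunks_done=0
Byte 5 = 'r': mode=DATA remaining=5 emitted=3 chunks_done=0
Byte 6 = 'f': mode=DATA remaining=4 emitted=4 chunks_done=0
Byte 7 = '2': mode=DATA remaining=3 emitted=5 chunks_done=0
Byte 8 = 'k': mode=DATA remaining=2 emitted=6 chunks_done=0
Byte 9 = 'n': mode=DATA remaining=1 emitted=7 chunks_done=0
Byte 10 = '4': mode=DATA_DONE remaining=0 emitted=8 chunks_done=0
Byte 11 = 0x0D: mode=DATA_CR remaining=0 emitted=8 chunks_done=0
Byte 12 = 0x0A: mode=SIZE remaining=0 emitted=8 chunks_done=1
Byte 13 = '6': mode=SIZE remaining=0 emitted=8 chunks_done=1
Byte 14 = 0x0D: mode=SIZE_CR remaining=0 emitted=8 chunks_done=1
Byte 15 = 0x0A: mode=DATA remaining=6 emitted=8 chunks_done=1
Byte 16 = '1': mode=DATA remaining=5 emitted=9 chunks_done=1
Byte 17 = 'r': mode=DATA remaining=4 emitted=10 chunks_done=1
Byte 18 = 'b': mode=DATA remaining=3 emitted=11 chunks_done=1
Byte 19 = 'j': mode=DATA remaining=2 emitted=12 chunks_done=1
Byte 20 = 'l': mode=DATA remaining=1 emitted=13 chunks_done=1
Byte 21 = 'z': mode=DATA_DONE remaining=0 emitted=14 chunks_done=1
Byte 22 = 0x0D: mode=DATA_CR remaining=0 emitted=14 chunks_done=1
Byte 23 = 0x0A: mode=SIZE remaining=0 emitted=14 chunks_done=2
Byte 24 = '0': mode=SIZE remaining=0 emitted=14 chunks_done=2
Byte 25 = 0x0D: mode=SIZE_CR remaining=0 emitted=14 chunks_done=2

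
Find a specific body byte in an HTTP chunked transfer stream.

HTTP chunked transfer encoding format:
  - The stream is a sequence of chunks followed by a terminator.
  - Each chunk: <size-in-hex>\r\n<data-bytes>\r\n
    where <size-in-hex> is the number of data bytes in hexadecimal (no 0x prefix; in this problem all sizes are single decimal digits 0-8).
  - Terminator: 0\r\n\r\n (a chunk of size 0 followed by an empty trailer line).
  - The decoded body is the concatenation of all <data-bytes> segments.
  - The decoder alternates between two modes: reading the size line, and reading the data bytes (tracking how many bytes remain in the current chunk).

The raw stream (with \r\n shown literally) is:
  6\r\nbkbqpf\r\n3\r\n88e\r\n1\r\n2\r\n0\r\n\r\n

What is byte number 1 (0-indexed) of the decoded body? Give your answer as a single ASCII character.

Chunk 1: stream[0..1]='6' size=0x6=6, data at stream[3..9]='bkbqpf' -> body[0..6], body so far='bkbqpf'
Chunk 2: stream[11..12]='3' size=0x3=3, data at stream[14..17]='88e' -> body[6..9], body so far='bkbqpf88e'
Chunk 3: stream[19..20]='1' size=0x1=1, data at stream[22..23]='2' -> body[9..10], body so far='bkbqpf88e2'
Chunk 4: stream[25..26]='0' size=0 (terminator). Final body='bkbqpf88e2' (10 bytes)
Body byte 1 = 'k'

Answer: k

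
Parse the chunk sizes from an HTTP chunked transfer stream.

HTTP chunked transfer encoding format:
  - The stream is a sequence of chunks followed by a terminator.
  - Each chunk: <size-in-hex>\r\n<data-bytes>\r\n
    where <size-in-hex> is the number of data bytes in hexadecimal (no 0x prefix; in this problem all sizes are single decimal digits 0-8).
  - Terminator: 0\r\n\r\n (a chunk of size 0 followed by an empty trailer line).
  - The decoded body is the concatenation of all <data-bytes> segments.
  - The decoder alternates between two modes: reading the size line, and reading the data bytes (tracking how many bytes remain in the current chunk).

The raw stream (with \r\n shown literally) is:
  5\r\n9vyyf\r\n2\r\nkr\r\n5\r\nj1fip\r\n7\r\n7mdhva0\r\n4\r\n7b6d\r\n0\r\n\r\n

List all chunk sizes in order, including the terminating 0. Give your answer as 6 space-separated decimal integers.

Chunk 1: stream[0..1]='5' size=0x5=5, data at stream[3..8]='9vyyf' -> body[0..5], body so far='9vyyf'
Chunk 2: stream[10..11]='2' size=0x2=2, data at stream[13..15]='kr' -> body[5..7], body so far='9vyyfkr'
Chunk 3: stream[17..18]='5' size=0x5=5, data at stream[20..25]='j1fip' -> body[7..12], body so far='9vyyfkrj1fip'
Chunk 4: stream[27..28]='7' size=0x7=7, data at stream[30..37]='7mdhva0' -> body[12..19], body so far='9vyyfkrj1fip7mdhva0'
Chunk 5: stream[39..40]='4' size=0x4=4, data at stream[42..46]='7b6d' -> body[19..23], body so far='9vyyfkrj1fip7mdhva07b6d'
Chunk 6: stream[48..49]='0' size=0 (terminator). Final body='9vyyfkrj1fip7mdhva07b6d' (23 bytes)

Answer: 5 2 5 7 4 0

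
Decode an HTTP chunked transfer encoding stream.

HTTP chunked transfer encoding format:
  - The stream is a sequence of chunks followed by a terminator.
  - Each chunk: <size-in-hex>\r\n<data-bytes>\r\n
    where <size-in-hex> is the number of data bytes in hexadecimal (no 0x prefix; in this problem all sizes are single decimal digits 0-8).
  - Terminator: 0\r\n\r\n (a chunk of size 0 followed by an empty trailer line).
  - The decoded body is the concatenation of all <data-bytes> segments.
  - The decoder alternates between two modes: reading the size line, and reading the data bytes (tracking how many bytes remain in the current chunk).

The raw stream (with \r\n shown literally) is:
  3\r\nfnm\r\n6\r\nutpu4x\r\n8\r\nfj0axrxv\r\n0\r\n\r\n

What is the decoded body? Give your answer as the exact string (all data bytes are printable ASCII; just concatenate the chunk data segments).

Answer: fnmutpu4xfj0axrxv

Derivation:
Chunk 1: stream[0..1]='3' size=0x3=3, data at stream[3..6]='fnm' -> body[0..3], body so far='fnm'
Chunk 2: stream[8..9]='6' size=0x6=6, data at stream[11..17]='utpu4x' -> body[3..9], body so far='fnmutpu4x'
Chunk 3: stream[19..20]='8' size=0x8=8, data at stream[22..30]='fj0axrxv' -> body[9..17], body so far='fnmutpu4xfj0axrxv'
Chunk 4: stream[32..33]='0' size=0 (terminator). Final body='fnmutpu4xfj0axrxv' (17 bytes)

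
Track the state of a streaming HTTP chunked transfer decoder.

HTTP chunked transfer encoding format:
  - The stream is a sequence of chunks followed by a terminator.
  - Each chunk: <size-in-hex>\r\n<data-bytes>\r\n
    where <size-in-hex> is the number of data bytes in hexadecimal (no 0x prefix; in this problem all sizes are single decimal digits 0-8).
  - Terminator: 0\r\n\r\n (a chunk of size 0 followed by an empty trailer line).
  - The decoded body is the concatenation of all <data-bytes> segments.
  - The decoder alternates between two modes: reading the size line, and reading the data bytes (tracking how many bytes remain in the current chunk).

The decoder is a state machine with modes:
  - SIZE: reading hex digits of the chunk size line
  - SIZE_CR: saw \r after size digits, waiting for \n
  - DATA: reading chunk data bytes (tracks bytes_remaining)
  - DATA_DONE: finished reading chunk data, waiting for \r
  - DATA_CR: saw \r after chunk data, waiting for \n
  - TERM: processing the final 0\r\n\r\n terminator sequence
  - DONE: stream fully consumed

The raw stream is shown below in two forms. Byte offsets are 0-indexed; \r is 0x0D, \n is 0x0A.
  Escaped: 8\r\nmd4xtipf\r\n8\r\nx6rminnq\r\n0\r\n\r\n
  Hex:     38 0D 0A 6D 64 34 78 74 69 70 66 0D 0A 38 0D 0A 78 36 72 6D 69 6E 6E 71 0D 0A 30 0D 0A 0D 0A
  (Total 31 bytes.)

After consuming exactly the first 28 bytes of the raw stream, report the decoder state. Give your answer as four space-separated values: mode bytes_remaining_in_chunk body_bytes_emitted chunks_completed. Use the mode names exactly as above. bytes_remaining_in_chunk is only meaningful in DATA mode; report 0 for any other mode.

Answer: SIZE_CR 0 16 2

Derivation:
Byte 0 = '8': mode=SIZE remaining=0 emitted=0 chunks_done=0
Byte 1 = 0x0D: mode=SIZE_CR remaining=0 emitted=0 chunks_done=0
Byte 2 = 0x0A: mode=DATA remaining=8 emitted=0 chunks_done=0
Byte 3 = 'm': mode=DATA remaining=7 emitted=1 chunks_done=0
Byte 4 = 'd': mode=DATA remaining=6 emitted=2 chunks_done=0
Byte 5 = '4': mode=DATA remaining=5 emitted=3 chunks_done=0
Byte 6 = 'x': mode=DATA remaining=4 emitted=4 chunks_done=0
Byte 7 = 't': mode=DATA remaining=3 emitted=5 chunks_done=0
Byte 8 = 'i': mode=DATA remaining=2 emitted=6 chunks_done=0
Byte 9 = 'p': mode=DATA remaining=1 emitted=7 chunks_done=0
Byte 10 = 'f': mode=DATA_DONE remaining=0 emitted=8 chunks_done=0
Byte 11 = 0x0D: mode=DATA_CR remaining=0 emitted=8 chunks_done=0
Byte 12 = 0x0A: mode=SIZE remaining=0 emitted=8 chunks_done=1
Byte 13 = '8': mode=SIZE remaining=0 emitted=8 chunks_done=1
Byte 14 = 0x0D: mode=SIZE_CR remaining=0 emitted=8 chunks_done=1
Byte 15 = 0x0A: mode=DATA remaining=8 emitted=8 chunks_done=1
Byte 16 = 'x': mode=DATA remaining=7 emitted=9 chunks_done=1
Byte 17 = '6': mode=DATA remaining=6 emitted=10 chunks_done=1
Byte 18 = 'r': mode=DATA remaining=5 emitted=11 chunks_done=1
Byte 19 = 'm': mode=DATA remaining=4 emitted=12 chunks_done=1
Byte 20 = 'i': mode=DATA remaining=3 emitted=13 chunks_done=1
Byte 21 = 'n': mode=DATA remaining=2 emitted=14 chunks_done=1
Byte 22 = 'n': mode=DATA remaining=1 emitted=15 chunks_done=1
Byte 23 = 'q': mode=DATA_DONE remaining=0 emitted=16 chunks_done=1
Byte 24 = 0x0D: mode=DATA_CR remaining=0 emitted=16 chunks_done=1
Byte 25 = 0x0A: mode=SIZE remaining=0 emitted=16 chunks_done=2
Byte 26 = '0': mode=SIZE remaining=0 emitted=16 chunks_done=2
Byte 27 = 0x0D: mode=SIZE_CR remaining=0 emitted=16 chunks_done=2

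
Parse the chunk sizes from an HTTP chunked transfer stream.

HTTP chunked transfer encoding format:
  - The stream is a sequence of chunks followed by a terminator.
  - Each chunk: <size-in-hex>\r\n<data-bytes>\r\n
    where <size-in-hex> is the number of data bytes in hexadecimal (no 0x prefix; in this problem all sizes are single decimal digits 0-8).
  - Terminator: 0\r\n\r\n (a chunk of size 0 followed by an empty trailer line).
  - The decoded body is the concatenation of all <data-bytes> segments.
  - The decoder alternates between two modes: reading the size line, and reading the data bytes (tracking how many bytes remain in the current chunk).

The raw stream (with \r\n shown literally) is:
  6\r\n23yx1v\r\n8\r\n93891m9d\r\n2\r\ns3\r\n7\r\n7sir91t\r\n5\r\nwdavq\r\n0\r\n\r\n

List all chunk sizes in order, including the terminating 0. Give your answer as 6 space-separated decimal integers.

Answer: 6 8 2 7 5 0

Derivation:
Chunk 1: stream[0..1]='6' size=0x6=6, data at stream[3..9]='23yx1v' -> body[0..6], body so far='23yx1v'
Chunk 2: stream[11..12]='8' size=0x8=8, data at stream[14..22]='93891m9d' -> body[6..14], body so far='23yx1v93891m9d'
Chunk 3: stream[24..25]='2' size=0x2=2, data at stream[27..29]='s3' -> body[14..16], body so far='23yx1v93891m9ds3'
Chunk 4: stream[31..32]='7' size=0x7=7, data at stream[34..41]='7sir91t' -> body[16..23], body so far='23yx1v93891m9ds37sir91t'
Chunk 5: stream[43..44]='5' size=0x5=5, data at stream[46..51]='wdavq' -> body[23..28], body so far='23yx1v93891m9ds37sir91twdavq'
Chunk 6: stream[53..54]='0' size=0 (terminator). Final body='23yx1v93891m9ds37sir91twdavq' (28 bytes)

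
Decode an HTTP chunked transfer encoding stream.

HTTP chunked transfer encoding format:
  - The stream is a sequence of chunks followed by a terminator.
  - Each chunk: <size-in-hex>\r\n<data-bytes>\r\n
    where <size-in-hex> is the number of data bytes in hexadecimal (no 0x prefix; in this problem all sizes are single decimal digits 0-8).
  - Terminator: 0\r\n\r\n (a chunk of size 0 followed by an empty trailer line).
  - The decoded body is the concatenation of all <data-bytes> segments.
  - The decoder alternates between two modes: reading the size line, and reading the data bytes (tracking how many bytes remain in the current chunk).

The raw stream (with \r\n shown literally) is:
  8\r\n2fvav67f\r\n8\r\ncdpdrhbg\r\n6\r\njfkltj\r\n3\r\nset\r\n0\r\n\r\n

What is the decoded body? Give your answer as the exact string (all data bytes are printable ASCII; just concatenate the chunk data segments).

Chunk 1: stream[0..1]='8' size=0x8=8, data at stream[3..11]='2fvav67f' -> body[0..8], body so far='2fvav67f'
Chunk 2: stream[13..14]='8' size=0x8=8, data at stream[16..24]='cdpdrhbg' -> body[8..16], body so far='2fvav67fcdpdrhbg'
Chunk 3: stream[26..27]='6' size=0x6=6, data at stream[29..35]='jfkltj' -> body[16..22], body so far='2fvav67fcdpdrhbgjfkltj'
Chunk 4: stream[37..38]='3' size=0x3=3, data at stream[40..43]='set' -> body[22..25], body so far='2fvav67fcdpdrhbgjfkltjset'
Chunk 5: stream[45..46]='0' size=0 (terminator). Final body='2fvav67fcdpdrhbgjfkltjset' (25 bytes)

Answer: 2fvav67fcdpdrhbgjfkltjset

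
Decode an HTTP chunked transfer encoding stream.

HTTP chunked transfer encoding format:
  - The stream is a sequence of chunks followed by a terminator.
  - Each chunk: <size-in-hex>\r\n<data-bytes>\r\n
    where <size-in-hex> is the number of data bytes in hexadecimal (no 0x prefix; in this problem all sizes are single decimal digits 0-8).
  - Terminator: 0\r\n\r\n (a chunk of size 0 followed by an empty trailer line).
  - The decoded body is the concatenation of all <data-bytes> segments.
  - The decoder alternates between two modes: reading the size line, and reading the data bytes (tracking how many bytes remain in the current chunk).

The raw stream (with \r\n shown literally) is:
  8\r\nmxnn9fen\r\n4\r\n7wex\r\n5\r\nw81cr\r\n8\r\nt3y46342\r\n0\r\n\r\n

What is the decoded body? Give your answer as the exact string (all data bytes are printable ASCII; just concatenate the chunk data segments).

Answer: mxnn9fen7wexw81crt3y46342

Derivation:
Chunk 1: stream[0..1]='8' size=0x8=8, data at stream[3..11]='mxnn9fen' -> body[0..8], body so far='mxnn9fen'
Chunk 2: stream[13..14]='4' size=0x4=4, data at stream[16..20]='7wex' -> body[8..12], body so far='mxnn9fen7wex'
Chunk 3: stream[22..23]='5' size=0x5=5, data at stream[25..30]='w81cr' -> body[12..17], body so far='mxnn9fen7wexw81cr'
Chunk 4: stream[32..33]='8' size=0x8=8, data at stream[35..43]='t3y46342' -> body[17..25], body so far='mxnn9fen7wexw81crt3y46342'
Chunk 5: stream[45..46]='0' size=0 (terminator). Final body='mxnn9fen7wexw81crt3y46342' (25 bytes)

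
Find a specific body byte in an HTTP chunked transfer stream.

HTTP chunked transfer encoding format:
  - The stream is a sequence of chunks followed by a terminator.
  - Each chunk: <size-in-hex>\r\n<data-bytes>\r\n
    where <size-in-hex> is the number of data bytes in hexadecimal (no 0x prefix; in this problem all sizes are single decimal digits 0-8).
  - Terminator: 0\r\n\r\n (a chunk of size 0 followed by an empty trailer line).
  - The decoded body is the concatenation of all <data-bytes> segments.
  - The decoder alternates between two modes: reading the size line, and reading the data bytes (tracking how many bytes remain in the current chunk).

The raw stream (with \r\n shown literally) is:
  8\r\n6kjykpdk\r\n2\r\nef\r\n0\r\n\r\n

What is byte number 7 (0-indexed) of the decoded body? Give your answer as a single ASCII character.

Chunk 1: stream[0..1]='8' size=0x8=8, data at stream[3..11]='6kjykpdk' -> body[0..8], body so far='6kjykpdk'
Chunk 2: stream[13..14]='2' size=0x2=2, data at stream[16..18]='ef' -> body[8..10], body so far='6kjykpdkef'
Chunk 3: stream[20..21]='0' size=0 (terminator). Final body='6kjykpdkef' (10 bytes)
Body byte 7 = 'k'

Answer: k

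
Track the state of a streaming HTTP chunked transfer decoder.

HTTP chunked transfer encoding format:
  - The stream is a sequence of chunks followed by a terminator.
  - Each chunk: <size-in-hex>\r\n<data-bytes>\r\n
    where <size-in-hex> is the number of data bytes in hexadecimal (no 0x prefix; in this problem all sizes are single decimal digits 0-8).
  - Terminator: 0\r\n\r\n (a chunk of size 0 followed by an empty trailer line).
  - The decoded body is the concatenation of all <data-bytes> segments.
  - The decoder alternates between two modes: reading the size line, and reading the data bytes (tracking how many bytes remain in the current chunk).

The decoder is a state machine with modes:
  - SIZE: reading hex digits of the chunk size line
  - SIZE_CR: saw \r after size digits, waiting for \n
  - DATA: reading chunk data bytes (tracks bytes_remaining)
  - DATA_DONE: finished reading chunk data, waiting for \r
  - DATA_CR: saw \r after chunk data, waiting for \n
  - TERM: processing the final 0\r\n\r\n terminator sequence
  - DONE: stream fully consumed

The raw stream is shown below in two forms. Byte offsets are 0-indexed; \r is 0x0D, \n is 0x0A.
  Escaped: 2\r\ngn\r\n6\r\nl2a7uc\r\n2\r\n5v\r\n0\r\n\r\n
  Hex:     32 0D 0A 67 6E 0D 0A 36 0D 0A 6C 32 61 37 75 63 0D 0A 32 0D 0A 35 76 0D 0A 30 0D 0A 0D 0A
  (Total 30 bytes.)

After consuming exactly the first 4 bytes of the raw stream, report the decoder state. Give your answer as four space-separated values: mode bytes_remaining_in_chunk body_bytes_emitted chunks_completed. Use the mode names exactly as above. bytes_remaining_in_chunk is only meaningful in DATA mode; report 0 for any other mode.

Answer: DATA 1 1 0

Derivation:
Byte 0 = '2': mode=SIZE remaining=0 emitted=0 chunks_done=0
Byte 1 = 0x0D: mode=SIZE_CR remaining=0 emitted=0 chunks_done=0
Byte 2 = 0x0A: mode=DATA remaining=2 emitted=0 chunks_done=0
Byte 3 = 'g': mode=DATA remaining=1 emitted=1 chunks_done=0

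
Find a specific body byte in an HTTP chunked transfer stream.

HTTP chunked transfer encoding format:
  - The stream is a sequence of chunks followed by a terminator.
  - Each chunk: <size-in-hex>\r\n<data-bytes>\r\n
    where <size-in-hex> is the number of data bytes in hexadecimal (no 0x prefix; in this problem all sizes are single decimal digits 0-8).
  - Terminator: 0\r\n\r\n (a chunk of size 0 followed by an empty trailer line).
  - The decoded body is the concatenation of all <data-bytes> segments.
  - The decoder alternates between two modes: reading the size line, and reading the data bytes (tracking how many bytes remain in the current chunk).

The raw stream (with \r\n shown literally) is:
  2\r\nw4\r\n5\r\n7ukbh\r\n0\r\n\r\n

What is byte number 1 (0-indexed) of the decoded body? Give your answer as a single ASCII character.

Answer: 4

Derivation:
Chunk 1: stream[0..1]='2' size=0x2=2, data at stream[3..5]='w4' -> body[0..2], body so far='w4'
Chunk 2: stream[7..8]='5' size=0x5=5, data at stream[10..15]='7ukbh' -> body[2..7], body so far='w47ukbh'
Chunk 3: stream[17..18]='0' size=0 (terminator). Final body='w47ukbh' (7 bytes)
Body byte 1 = '4'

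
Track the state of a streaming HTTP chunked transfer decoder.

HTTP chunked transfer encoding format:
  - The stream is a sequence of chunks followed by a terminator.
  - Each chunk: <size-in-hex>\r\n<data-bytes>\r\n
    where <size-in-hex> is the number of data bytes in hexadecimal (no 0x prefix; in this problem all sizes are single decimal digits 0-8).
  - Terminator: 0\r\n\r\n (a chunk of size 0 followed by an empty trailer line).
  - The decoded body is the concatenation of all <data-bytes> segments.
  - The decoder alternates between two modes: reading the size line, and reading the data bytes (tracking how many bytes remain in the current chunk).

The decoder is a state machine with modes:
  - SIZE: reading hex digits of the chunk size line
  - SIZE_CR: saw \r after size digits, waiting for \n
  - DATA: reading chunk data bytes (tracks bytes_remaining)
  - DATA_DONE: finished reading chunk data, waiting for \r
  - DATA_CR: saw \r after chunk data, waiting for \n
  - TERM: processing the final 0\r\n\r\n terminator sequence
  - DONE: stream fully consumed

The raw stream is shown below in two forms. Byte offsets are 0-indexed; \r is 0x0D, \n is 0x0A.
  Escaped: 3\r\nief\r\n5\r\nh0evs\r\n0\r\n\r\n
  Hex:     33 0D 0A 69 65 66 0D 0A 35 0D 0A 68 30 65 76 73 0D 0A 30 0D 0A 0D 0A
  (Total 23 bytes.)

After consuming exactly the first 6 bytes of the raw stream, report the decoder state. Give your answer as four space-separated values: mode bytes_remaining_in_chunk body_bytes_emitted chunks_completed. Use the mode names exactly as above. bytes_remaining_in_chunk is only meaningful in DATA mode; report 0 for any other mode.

Answer: DATA_DONE 0 3 0

Derivation:
Byte 0 = '3': mode=SIZE remaining=0 emitted=0 chunks_done=0
Byte 1 = 0x0D: mode=SIZE_CR remaining=0 emitted=0 chunks_done=0
Byte 2 = 0x0A: mode=DATA remaining=3 emitted=0 chunks_done=0
Byte 3 = 'i': mode=DATA remaining=2 emitted=1 chunks_done=0
Byte 4 = 'e': mode=DATA remaining=1 emitted=2 chunks_done=0
Byte 5 = 'f': mode=DATA_DONE remaining=0 emitted=3 chunks_done=0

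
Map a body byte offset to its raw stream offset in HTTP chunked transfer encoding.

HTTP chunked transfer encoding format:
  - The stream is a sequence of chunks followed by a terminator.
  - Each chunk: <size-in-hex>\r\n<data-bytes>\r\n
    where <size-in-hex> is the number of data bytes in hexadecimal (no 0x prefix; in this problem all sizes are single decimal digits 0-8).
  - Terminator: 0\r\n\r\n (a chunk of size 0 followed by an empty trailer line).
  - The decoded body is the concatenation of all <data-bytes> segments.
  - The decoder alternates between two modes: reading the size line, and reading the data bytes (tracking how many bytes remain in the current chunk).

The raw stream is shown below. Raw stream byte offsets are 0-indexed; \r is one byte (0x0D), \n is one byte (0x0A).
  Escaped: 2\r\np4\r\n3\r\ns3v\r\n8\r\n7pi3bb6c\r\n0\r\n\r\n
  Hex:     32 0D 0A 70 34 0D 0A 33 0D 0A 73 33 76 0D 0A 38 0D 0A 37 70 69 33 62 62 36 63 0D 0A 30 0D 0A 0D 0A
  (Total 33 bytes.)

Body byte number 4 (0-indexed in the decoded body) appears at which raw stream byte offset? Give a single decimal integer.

Answer: 12

Derivation:
Chunk 1: stream[0..1]='2' size=0x2=2, data at stream[3..5]='p4' -> body[0..2], body so far='p4'
Chunk 2: stream[7..8]='3' size=0x3=3, data at stream[10..13]='s3v' -> body[2..5], body so far='p4s3v'
Chunk 3: stream[15..16]='8' size=0x8=8, data at stream[18..26]='7pi3bb6c' -> body[5..13], body so far='p4s3v7pi3bb6c'
Chunk 4: stream[28..29]='0' size=0 (terminator). Final body='p4s3v7pi3bb6c' (13 bytes)
Body byte 4 at stream offset 12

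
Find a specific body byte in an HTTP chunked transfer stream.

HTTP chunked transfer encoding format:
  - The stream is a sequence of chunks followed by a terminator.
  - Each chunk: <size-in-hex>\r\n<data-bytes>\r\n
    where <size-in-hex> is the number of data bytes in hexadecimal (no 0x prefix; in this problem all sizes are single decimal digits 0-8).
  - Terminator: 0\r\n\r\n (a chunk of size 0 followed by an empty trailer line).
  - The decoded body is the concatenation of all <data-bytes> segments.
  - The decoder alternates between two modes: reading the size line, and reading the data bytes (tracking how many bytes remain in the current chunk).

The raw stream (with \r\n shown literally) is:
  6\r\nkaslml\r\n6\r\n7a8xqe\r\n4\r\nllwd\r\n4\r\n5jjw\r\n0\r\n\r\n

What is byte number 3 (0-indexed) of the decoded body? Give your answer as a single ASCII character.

Chunk 1: stream[0..1]='6' size=0x6=6, data at stream[3..9]='kaslml' -> body[0..6], body so far='kaslml'
Chunk 2: stream[11..12]='6' size=0x6=6, data at stream[14..20]='7a8xqe' -> body[6..12], body so far='kaslml7a8xqe'
Chunk 3: stream[22..23]='4' size=0x4=4, data at stream[25..29]='llwd' -> body[12..16], body so far='kaslml7a8xqellwd'
Chunk 4: stream[31..32]='4' size=0x4=4, data at stream[34..38]='5jjw' -> body[16..20], body so far='kaslml7a8xqellwd5jjw'
Chunk 5: stream[40..41]='0' size=0 (terminator). Final body='kaslml7a8xqellwd5jjw' (20 bytes)
Body byte 3 = 'l'

Answer: l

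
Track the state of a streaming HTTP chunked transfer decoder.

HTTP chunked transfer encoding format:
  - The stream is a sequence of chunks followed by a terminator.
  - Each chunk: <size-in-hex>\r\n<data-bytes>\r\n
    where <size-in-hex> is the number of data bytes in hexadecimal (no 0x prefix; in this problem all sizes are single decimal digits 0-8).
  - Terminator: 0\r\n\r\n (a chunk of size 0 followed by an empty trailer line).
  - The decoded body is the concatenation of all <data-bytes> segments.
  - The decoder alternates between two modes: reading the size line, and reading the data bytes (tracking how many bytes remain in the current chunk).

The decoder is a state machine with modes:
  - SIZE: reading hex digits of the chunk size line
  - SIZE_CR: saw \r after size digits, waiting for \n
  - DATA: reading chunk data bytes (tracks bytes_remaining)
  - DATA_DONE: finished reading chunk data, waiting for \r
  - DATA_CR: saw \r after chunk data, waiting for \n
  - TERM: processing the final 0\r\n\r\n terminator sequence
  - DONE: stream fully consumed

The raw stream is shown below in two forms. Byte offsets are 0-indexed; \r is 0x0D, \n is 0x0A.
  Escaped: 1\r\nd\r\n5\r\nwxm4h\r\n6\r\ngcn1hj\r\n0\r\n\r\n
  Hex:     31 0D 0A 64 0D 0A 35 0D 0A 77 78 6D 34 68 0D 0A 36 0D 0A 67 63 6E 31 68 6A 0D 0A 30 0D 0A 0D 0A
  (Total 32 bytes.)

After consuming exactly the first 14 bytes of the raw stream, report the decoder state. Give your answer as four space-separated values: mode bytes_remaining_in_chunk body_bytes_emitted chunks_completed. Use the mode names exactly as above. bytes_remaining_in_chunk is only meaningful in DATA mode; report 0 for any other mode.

Byte 0 = '1': mode=SIZE remaining=0 emitted=0 chunks_done=0
Byte 1 = 0x0D: mode=SIZE_CR remaining=0 emitted=0 chunks_done=0
Byte 2 = 0x0A: mode=DATA remaining=1 emitted=0 chunks_done=0
Byte 3 = 'd': mode=DATA_DONE remaining=0 emitted=1 chunks_done=0
Byte 4 = 0x0D: mode=DATA_CR remaining=0 emitted=1 chunks_done=0
Byte 5 = 0x0A: mode=SIZE remaining=0 emitted=1 chunks_done=1
Byte 6 = '5': mode=SIZE remaining=0 emitted=1 chunks_done=1
Byte 7 = 0x0D: mode=SIZE_CR remaining=0 emitted=1 chunks_done=1
Byte 8 = 0x0A: mode=DATA remaining=5 emitted=1 chunks_done=1
Byte 9 = 'w': mode=DATA remaining=4 emitted=2 chunks_done=1
Byte 10 = 'x': mode=DATA remaining=3 emitted=3 chunks_done=1
Byte 11 = 'm': mode=DATA remaining=2 emitted=4 chunks_done=1
Byte 12 = '4': mode=DATA remaining=1 emitted=5 chunks_done=1
Byte 13 = 'h': mode=DATA_DONE remaining=0 emitted=6 chunks_done=1

Answer: DATA_DONE 0 6 1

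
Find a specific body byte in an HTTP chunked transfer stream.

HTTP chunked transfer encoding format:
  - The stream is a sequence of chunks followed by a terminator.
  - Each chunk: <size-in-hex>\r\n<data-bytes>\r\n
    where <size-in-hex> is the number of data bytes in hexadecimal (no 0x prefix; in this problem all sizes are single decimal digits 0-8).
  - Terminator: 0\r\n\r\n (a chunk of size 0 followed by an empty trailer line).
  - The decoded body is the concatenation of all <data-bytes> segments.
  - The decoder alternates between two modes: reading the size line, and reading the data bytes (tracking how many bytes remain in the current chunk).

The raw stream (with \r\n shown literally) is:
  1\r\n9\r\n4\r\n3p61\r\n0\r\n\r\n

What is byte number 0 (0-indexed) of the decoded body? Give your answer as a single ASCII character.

Answer: 9

Derivation:
Chunk 1: stream[0..1]='1' size=0x1=1, data at stream[3..4]='9' -> body[0..1], body so far='9'
Chunk 2: stream[6..7]='4' size=0x4=4, data at stream[9..13]='3p61' -> body[1..5], body so far='93p61'
Chunk 3: stream[15..16]='0' size=0 (terminator). Final body='93p61' (5 bytes)
Body byte 0 = '9'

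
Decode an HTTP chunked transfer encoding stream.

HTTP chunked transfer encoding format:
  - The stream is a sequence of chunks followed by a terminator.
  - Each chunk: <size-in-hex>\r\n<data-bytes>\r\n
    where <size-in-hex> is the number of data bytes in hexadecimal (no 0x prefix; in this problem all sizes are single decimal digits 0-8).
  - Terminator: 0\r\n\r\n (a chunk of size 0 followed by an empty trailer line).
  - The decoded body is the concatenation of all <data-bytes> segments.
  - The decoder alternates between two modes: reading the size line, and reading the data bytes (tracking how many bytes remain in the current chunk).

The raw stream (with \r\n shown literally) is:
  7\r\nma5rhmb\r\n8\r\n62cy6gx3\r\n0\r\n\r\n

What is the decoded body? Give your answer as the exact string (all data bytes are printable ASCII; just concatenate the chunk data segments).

Answer: ma5rhmb62cy6gx3

Derivation:
Chunk 1: stream[0..1]='7' size=0x7=7, data at stream[3..10]='ma5rhmb' -> body[0..7], body so far='ma5rhmb'
Chunk 2: stream[12..13]='8' size=0x8=8, data at stream[15..23]='62cy6gx3' -> body[7..15], body so far='ma5rhmb62cy6gx3'
Chunk 3: stream[25..26]='0' size=0 (terminator). Final body='ma5rhmb62cy6gx3' (15 bytes)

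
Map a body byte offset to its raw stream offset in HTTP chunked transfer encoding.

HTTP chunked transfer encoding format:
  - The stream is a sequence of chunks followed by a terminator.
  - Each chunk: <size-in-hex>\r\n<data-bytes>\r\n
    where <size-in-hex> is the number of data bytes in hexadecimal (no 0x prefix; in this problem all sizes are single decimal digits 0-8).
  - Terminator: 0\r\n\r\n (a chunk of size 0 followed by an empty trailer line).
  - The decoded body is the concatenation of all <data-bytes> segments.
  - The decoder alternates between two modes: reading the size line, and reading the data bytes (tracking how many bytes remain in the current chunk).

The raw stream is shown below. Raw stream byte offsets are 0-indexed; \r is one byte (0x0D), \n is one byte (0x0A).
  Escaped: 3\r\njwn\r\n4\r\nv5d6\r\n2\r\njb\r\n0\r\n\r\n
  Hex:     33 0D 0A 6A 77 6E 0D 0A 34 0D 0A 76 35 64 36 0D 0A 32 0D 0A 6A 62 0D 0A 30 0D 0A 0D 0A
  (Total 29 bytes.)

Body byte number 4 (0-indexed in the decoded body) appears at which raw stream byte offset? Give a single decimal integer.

Answer: 12

Derivation:
Chunk 1: stream[0..1]='3' size=0x3=3, data at stream[3..6]='jwn' -> body[0..3], body so far='jwn'
Chunk 2: stream[8..9]='4' size=0x4=4, data at stream[11..15]='v5d6' -> body[3..7], body so far='jwnv5d6'
Chunk 3: stream[17..18]='2' size=0x2=2, data at stream[20..22]='jb' -> body[7..9], body so far='jwnv5d6jb'
Chunk 4: stream[24..25]='0' size=0 (terminator). Final body='jwnv5d6jb' (9 bytes)
Body byte 4 at stream offset 12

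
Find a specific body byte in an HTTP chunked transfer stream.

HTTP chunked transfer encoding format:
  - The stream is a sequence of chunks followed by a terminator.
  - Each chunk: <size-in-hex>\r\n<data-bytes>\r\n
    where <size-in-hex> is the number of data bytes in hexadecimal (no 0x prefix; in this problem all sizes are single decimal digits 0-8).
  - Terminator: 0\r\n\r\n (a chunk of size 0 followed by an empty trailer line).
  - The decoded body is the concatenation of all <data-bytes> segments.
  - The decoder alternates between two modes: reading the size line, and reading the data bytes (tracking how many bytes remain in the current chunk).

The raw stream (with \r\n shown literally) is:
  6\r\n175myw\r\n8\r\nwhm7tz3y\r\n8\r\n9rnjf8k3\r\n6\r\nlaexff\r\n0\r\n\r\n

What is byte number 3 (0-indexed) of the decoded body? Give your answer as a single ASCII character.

Answer: m

Derivation:
Chunk 1: stream[0..1]='6' size=0x6=6, data at stream[3..9]='175myw' -> body[0..6], body so far='175myw'
Chunk 2: stream[11..12]='8' size=0x8=8, data at stream[14..22]='whm7tz3y' -> body[6..14], body so far='175mywwhm7tz3y'
Chunk 3: stream[24..25]='8' size=0x8=8, data at stream[27..35]='9rnjf8k3' -> body[14..22], body so far='175mywwhm7tz3y9rnjf8k3'
Chunk 4: stream[37..38]='6' size=0x6=6, data at stream[40..46]='laexff' -> body[22..28], body so far='175mywwhm7tz3y9rnjf8k3laexff'
Chunk 5: stream[48..49]='0' size=0 (terminator). Final body='175mywwhm7tz3y9rnjf8k3laexff' (28 bytes)
Body byte 3 = 'm'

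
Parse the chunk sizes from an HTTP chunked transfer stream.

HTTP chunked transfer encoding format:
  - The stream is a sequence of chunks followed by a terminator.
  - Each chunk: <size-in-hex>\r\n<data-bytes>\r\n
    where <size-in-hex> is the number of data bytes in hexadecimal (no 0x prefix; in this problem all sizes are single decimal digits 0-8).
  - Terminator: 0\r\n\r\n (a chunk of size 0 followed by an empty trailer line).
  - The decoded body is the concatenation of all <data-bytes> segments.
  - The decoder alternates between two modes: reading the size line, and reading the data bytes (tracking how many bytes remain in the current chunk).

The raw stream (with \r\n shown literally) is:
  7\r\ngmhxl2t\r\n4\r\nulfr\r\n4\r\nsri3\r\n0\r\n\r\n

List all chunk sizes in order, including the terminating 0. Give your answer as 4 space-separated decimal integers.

Chunk 1: stream[0..1]='7' size=0x7=7, data at stream[3..10]='gmhxl2t' -> body[0..7], body so far='gmhxl2t'
Chunk 2: stream[12..13]='4' size=0x4=4, data at stream[15..19]='ulfr' -> body[7..11], body so far='gmhxl2tulfr'
Chunk 3: stream[21..22]='4' size=0x4=4, data at stream[24..28]='sri3' -> body[11..15], body so far='gmhxl2tulfrsri3'
Chunk 4: stream[30..31]='0' size=0 (terminator). Final body='gmhxl2tulfrsri3' (15 bytes)

Answer: 7 4 4 0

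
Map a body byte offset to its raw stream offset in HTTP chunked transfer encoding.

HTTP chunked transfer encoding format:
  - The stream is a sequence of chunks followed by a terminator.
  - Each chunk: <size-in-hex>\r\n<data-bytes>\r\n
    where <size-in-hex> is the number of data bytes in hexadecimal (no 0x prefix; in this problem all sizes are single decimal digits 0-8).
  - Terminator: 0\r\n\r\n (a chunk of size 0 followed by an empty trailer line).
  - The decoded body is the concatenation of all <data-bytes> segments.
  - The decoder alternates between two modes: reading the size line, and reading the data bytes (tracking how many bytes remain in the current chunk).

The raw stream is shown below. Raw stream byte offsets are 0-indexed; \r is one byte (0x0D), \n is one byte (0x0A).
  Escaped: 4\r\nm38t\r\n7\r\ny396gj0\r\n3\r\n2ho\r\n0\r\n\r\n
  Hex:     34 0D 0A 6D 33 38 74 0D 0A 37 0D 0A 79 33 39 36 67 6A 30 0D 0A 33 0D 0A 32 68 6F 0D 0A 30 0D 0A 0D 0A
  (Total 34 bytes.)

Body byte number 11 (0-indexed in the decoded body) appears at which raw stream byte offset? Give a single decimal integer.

Chunk 1: stream[0..1]='4' size=0x4=4, data at stream[3..7]='m38t' -> body[0..4], body so far='m38t'
Chunk 2: stream[9..10]='7' size=0x7=7, data at stream[12..19]='y396gj0' -> body[4..11], body so far='m38ty396gj0'
Chunk 3: stream[21..22]='3' size=0x3=3, data at stream[24..27]='2ho' -> body[11..14], body so far='m38ty396gj02ho'
Chunk 4: stream[29..30]='0' size=0 (terminator). Final body='m38ty396gj02ho' (14 bytes)
Body byte 11 at stream offset 24

Answer: 24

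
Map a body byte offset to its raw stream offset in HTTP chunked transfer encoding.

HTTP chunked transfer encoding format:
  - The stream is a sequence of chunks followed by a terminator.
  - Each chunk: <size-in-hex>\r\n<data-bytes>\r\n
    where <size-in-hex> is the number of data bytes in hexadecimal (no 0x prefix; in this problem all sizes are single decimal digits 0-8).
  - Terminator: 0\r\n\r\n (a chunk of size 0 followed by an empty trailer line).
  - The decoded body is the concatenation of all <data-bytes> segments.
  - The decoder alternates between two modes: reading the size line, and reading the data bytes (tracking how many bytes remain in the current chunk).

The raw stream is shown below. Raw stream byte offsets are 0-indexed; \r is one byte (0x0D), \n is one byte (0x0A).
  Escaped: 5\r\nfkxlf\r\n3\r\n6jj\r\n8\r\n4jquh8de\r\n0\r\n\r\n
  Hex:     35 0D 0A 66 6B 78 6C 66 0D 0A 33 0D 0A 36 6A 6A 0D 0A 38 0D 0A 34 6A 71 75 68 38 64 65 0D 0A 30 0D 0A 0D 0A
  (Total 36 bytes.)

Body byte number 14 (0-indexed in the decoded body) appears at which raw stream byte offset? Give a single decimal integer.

Answer: 27

Derivation:
Chunk 1: stream[0..1]='5' size=0x5=5, data at stream[3..8]='fkxlf' -> body[0..5], body so far='fkxlf'
Chunk 2: stream[10..11]='3' size=0x3=3, data at stream[13..16]='6jj' -> body[5..8], body so far='fkxlf6jj'
Chunk 3: stream[18..19]='8' size=0x8=8, data at stream[21..29]='4jquh8de' -> body[8..16], body so far='fkxlf6jj4jquh8de'
Chunk 4: stream[31..32]='0' size=0 (terminator). Final body='fkxlf6jj4jquh8de' (16 bytes)
Body byte 14 at stream offset 27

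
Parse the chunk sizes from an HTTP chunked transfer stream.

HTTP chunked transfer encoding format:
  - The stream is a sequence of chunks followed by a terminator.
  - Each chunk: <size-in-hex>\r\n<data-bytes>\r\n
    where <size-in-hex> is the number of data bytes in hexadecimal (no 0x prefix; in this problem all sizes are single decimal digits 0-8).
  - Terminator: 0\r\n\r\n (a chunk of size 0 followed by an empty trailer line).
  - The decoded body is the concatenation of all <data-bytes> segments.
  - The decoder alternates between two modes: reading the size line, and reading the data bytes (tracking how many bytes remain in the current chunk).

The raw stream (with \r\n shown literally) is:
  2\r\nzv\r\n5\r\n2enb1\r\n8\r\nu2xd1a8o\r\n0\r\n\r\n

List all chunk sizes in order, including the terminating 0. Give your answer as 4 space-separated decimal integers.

Answer: 2 5 8 0

Derivation:
Chunk 1: stream[0..1]='2' size=0x2=2, data at stream[3..5]='zv' -> body[0..2], body so far='zv'
Chunk 2: stream[7..8]='5' size=0x5=5, data at stream[10..15]='2enb1' -> body[2..7], body so far='zv2enb1'
Chunk 3: stream[17..18]='8' size=0x8=8, data at stream[20..28]='u2xd1a8o' -> body[7..15], body so far='zv2enb1u2xd1a8o'
Chunk 4: stream[30..31]='0' size=0 (terminator). Final body='zv2enb1u2xd1a8o' (15 bytes)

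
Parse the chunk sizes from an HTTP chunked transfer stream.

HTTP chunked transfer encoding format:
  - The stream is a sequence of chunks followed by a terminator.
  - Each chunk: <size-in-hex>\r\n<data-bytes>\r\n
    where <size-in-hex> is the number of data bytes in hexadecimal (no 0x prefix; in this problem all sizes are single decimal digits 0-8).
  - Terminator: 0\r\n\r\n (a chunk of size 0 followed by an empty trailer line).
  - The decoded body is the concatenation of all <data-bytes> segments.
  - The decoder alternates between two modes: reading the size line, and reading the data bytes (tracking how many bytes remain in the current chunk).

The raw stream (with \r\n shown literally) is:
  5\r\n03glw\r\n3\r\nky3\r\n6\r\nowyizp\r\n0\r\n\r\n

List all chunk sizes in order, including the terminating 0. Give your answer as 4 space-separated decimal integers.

Chunk 1: stream[0..1]='5' size=0x5=5, data at stream[3..8]='03glw' -> body[0..5], body so far='03glw'
Chunk 2: stream[10..11]='3' size=0x3=3, data at stream[13..16]='ky3' -> body[5..8], body so far='03glwky3'
Chunk 3: stream[18..19]='6' size=0x6=6, data at stream[21..27]='owyizp' -> body[8..14], body so far='03glwky3owyizp'
Chunk 4: stream[29..30]='0' size=0 (terminator). Final body='03glwky3owyizp' (14 bytes)

Answer: 5 3 6 0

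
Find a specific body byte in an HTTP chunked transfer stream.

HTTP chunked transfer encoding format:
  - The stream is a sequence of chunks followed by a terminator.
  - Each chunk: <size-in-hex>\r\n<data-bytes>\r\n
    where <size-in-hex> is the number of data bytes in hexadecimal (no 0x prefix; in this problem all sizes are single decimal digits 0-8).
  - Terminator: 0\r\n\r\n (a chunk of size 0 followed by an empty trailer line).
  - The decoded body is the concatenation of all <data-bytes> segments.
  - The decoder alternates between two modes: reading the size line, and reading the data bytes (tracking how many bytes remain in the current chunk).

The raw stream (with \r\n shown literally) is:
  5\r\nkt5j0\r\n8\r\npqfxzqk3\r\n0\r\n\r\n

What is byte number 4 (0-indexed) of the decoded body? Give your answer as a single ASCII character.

Answer: 0

Derivation:
Chunk 1: stream[0..1]='5' size=0x5=5, data at stream[3..8]='kt5j0' -> body[0..5], body so far='kt5j0'
Chunk 2: stream[10..11]='8' size=0x8=8, data at stream[13..21]='pqfxzqk3' -> body[5..13], body so far='kt5j0pqfxzqk3'
Chunk 3: stream[23..24]='0' size=0 (terminator). Final body='kt5j0pqfxzqk3' (13 bytes)
Body byte 4 = '0'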